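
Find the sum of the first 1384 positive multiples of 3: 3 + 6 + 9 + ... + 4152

Factor out 3: = 3(1 + 2 + ... + 1384) = 3 × n(n+1)/2
= 3 × 1384×1385/2
= 3 × 958420
= 2875260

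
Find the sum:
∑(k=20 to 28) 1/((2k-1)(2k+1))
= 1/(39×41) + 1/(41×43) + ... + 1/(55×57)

Partial fractions: 1/((2k-1)(2k+1)) = (1/2)[1/(2k-1) - 1/(2k+1)]
The series telescopes:
= (1/2)[1/39 - 1/57]
= 1/247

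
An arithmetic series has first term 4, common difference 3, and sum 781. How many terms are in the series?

Using S = n/2 × [2a + (n-1)d]
781 = n/2 × [2(4) + (n-1)(3)]
781 = n/2 × [8 + 3n - 3]
1562 = n × [5 + 3n]
3n² + (5)n - 1562 = 0
Discriminant: Δ = (5)² - 4(3)(-1562) = 25 + 18744 = 18769
√Δ = 137
n = [-(5) + √Δ] / (2·3) = (-5 + 137) / 6 = 132 / 6 = 22
(The negative root is discarded since n must be a positive integer.)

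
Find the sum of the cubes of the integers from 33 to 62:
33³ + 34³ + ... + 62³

Use ∑_{k=1}^{n} k³ = [n(n+1)/2]², then subtract the first 32 terms.
∑_{k=1}^{62} k³ = [62×63/2]² = 1953² = 3814209
∑_{k=1}^{32} k³ = [32×33/2]² = 528² = 278784
∑_{k=33}^{62} k³ = 3814209 - 278784 = 3535425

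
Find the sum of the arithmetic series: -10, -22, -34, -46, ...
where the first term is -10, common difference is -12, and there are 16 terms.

Sₙ = n/2 × (first + last)
Last term = a + (n-1)d = -10 + (16-1)×(-12) = -190
S_16 = 16/2 × (-10 + (-190))
S_16 = 16/2 × (-200) = -1600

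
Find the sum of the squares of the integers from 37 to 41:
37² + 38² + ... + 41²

Use ∑_{k=1}^{n} k² = n(n+1)(2n+1)/6, then subtract the first 36 terms.
∑_{k=1}^{41} k² = 41×42×83/6 = 23821
∑_{k=1}^{36} k² = 36×37×73/6 = 16206
∑_{k=37}^{41} k² = 23821 - 16206 = 7615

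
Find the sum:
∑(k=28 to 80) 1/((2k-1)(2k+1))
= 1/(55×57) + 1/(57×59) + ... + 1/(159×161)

Partial fractions: 1/((2k-1)(2k+1)) = (1/2)[1/(2k-1) - 1/(2k+1)]
The series telescopes:
= (1/2)[1/55 - 1/161]
= 53/8855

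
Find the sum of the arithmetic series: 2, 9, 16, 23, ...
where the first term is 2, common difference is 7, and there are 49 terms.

Sₙ = n/2 × (first + last)
Last term = a + (n-1)d = 2 + (49-1)×7 = 338
S_49 = 49/2 × (2 + 338)
S_49 = 49/2 × 340 = 8330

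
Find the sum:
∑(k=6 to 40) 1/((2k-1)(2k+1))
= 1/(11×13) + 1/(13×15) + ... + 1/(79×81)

Partial fractions: 1/((2k-1)(2k+1)) = (1/2)[1/(2k-1) - 1/(2k+1)]
The series telescopes:
= (1/2)[1/11 - 1/81]
= 35/891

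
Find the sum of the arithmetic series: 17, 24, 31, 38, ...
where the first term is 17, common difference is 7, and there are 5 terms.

Sₙ = n/2 × (first + last)
Last term = a + (n-1)d = 17 + (5-1)×7 = 45
S_5 = 5/2 × (17 + 45)
S_5 = 5/2 × 62 = 155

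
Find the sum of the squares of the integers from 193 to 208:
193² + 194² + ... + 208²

Use ∑_{k=1}^{n} k² = n(n+1)(2n+1)/6, then subtract the first 192 terms.
∑_{k=1}^{208} k² = 208×209×417/6 = 3021304
∑_{k=1}^{192} k² = 192×193×385/6 = 2377760
∑_{k=193}^{208} k² = 3021304 - 2377760 = 643544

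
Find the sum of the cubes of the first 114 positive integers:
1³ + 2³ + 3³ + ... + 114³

Formula: ∑k³ = [n(n+1)/2]²
= [114×115/2]²
= 6555²
= 42968025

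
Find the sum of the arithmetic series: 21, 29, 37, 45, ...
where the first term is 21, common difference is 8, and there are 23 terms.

Sₙ = n/2 × (first + last)
Last term = a + (n-1)d = 21 + (23-1)×8 = 197
S_23 = 23/2 × (21 + 197)
S_23 = 23/2 × 218 = 2507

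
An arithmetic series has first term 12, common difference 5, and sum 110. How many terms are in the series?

Using S = n/2 × [2a + (n-1)d]
110 = n/2 × [2(12) + (n-1)(5)]
110 = n/2 × [24 + 5n - 5]
220 = n × [19 + 5n]
5n² + (19)n - 220 = 0
Discriminant: Δ = (19)² - 4(5)(-220) = 361 + 4400 = 4761
√Δ = 69
n = [-(19) + √Δ] / (2·5) = (-19 + 69) / 10 = 50 / 10 = 5
(The negative root is discarded since n must be a positive integer.)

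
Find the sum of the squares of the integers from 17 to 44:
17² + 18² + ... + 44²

Use ∑_{k=1}^{n} k² = n(n+1)(2n+1)/6, then subtract the first 16 terms.
∑_{k=1}^{44} k² = 44×45×89/6 = 29370
∑_{k=1}^{16} k² = 16×17×33/6 = 1496
∑_{k=17}^{44} k² = 29370 - 1496 = 27874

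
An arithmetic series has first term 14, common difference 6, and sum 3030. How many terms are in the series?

Using S = n/2 × [2a + (n-1)d]
3030 = n/2 × [2(14) + (n-1)(6)]
3030 = n/2 × [28 + 6n - 6]
6060 = n × [22 + 6n]
6n² + (22)n - 6060 = 0
Discriminant: Δ = (22)² - 4(6)(-6060) = 484 + 145440 = 145924
√Δ = 382
n = [-(22) + √Δ] / (2·6) = (-22 + 382) / 12 = 360 / 12 = 30
(The negative root is discarded since n must be a positive integer.)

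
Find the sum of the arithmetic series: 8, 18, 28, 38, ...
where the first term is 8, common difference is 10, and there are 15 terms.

Sₙ = n/2 × (first + last)
Last term = a + (n-1)d = 8 + (15-1)×10 = 148
S_15 = 15/2 × (8 + 148)
S_15 = 15/2 × 156 = 1170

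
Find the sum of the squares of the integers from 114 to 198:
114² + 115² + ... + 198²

Use ∑_{k=1}^{n} k² = n(n+1)(2n+1)/6, then subtract the first 113 terms.
∑_{k=1}^{198} k² = 198×199×397/6 = 2607099
∑_{k=1}^{113} k² = 113×114×227/6 = 487369
∑_{k=114}^{198} k² = 2607099 - 487369 = 2119730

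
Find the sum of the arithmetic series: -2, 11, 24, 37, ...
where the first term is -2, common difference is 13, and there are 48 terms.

Sₙ = n/2 × (first + last)
Last term = a + (n-1)d = -2 + (48-1)×13 = 609
S_48 = 48/2 × (-2 + 609)
S_48 = 48/2 × 607 = 14568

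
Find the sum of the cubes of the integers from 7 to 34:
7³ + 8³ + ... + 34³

Use ∑_{k=1}^{n} k³ = [n(n+1)/2]², then subtract the first 6 terms.
∑_{k=1}^{34} k³ = [34×35/2]² = 595² = 354025
∑_{k=1}^{6} k³ = [6×7/2]² = 21² = 441
∑_{k=7}^{34} k³ = 354025 - 441 = 353584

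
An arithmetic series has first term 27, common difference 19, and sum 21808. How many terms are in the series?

Using S = n/2 × [2a + (n-1)d]
21808 = n/2 × [2(27) + (n-1)(19)]
21808 = n/2 × [54 + 19n - 19]
43616 = n × [35 + 19n]
19n² + (35)n - 43616 = 0
Discriminant: Δ = (35)² - 4(19)(-43616) = 1225 + 3314816 = 3316041
√Δ = 1821
n = [-(35) + √Δ] / (2·19) = (-35 + 1821) / 38 = 1786 / 38 = 47
(The negative root is discarded since n must be a positive integer.)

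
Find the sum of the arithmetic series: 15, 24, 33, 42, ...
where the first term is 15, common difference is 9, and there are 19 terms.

Sₙ = n/2 × (first + last)
Last term = a + (n-1)d = 15 + (19-1)×9 = 177
S_19 = 19/2 × (15 + 177)
S_19 = 19/2 × 192 = 1824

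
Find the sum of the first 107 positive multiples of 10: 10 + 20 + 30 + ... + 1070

Factor out 10: = 10(1 + 2 + ... + 107) = 10 × n(n+1)/2
= 10 × 107×108/2
= 10 × 5778
= 57780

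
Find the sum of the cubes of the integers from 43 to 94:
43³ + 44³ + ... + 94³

Use ∑_{k=1}^{n} k³ = [n(n+1)/2]², then subtract the first 42 terms.
∑_{k=1}^{94} k³ = [94×95/2]² = 4465² = 19936225
∑_{k=1}^{42} k³ = [42×43/2]² = 903² = 815409
∑_{k=43}^{94} k³ = 19936225 - 815409 = 19120816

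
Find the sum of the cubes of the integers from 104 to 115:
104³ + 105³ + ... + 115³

Use ∑_{k=1}^{n} k³ = [n(n+1)/2]², then subtract the first 103 terms.
∑_{k=1}^{115} k³ = [115×116/2]² = 6670² = 44488900
∑_{k=1}^{103} k³ = [103×104/2]² = 5356² = 28686736
∑_{k=104}^{115} k³ = 44488900 - 28686736 = 15802164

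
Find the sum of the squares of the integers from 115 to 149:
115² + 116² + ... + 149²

Use ∑_{k=1}^{n} k² = n(n+1)(2n+1)/6, then subtract the first 114 terms.
∑_{k=1}^{149} k² = 149×150×299/6 = 1113775
∑_{k=1}^{114} k² = 114×115×229/6 = 500365
∑_{k=115}^{149} k² = 1113775 - 500365 = 613410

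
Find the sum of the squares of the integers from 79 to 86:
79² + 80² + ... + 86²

Use ∑_{k=1}^{n} k² = n(n+1)(2n+1)/6, then subtract the first 78 terms.
∑_{k=1}^{86} k² = 86×87×173/6 = 215731
∑_{k=1}^{78} k² = 78×79×157/6 = 161239
∑_{k=79}^{86} k² = 215731 - 161239 = 54492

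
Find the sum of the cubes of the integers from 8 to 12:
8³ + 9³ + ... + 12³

Use ∑_{k=1}^{n} k³ = [n(n+1)/2]², then subtract the first 7 terms.
∑_{k=1}^{12} k³ = [12×13/2]² = 78² = 6084
∑_{k=1}^{7} k³ = [7×8/2]² = 28² = 784
∑_{k=8}^{12} k³ = 6084 - 784 = 5300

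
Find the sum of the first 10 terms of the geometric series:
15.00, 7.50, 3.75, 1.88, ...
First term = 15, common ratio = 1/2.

Sₙ = a(1 - rⁿ) / (1 - r)
S_10 = 15(1 - (1/2)^10) / (1 - (1/2))
S_10 = 15(1 - (1/1024)) / (1/2)
S_10 = 15345/512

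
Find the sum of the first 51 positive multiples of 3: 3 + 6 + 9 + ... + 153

Factor out 3: = 3(1 + 2 + ... + 51) = 3 × n(n+1)/2
= 3 × 51×52/2
= 3 × 1326
= 3978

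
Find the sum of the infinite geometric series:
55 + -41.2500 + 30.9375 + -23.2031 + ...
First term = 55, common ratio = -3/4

For |r| < 1, S = a / (1 - r)
S = 55 / (1 - (-3/4))
S = 55 / (7/4)
S = 220/7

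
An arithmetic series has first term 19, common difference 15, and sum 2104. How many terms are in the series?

Using S = n/2 × [2a + (n-1)d]
2104 = n/2 × [2(19) + (n-1)(15)]
2104 = n/2 × [38 + 15n - 15]
4208 = n × [23 + 15n]
15n² + (23)n - 4208 = 0
Discriminant: Δ = (23)² - 4(15)(-4208) = 529 + 252480 = 253009
√Δ = 503
n = [-(23) + √Δ] / (2·15) = (-23 + 503) / 30 = 480 / 30 = 16
(The negative root is discarded since n must be a positive integer.)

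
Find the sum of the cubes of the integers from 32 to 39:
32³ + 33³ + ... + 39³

Use ∑_{k=1}^{n} k³ = [n(n+1)/2]², then subtract the first 31 terms.
∑_{k=1}^{39} k³ = [39×40/2]² = 780² = 608400
∑_{k=1}^{31} k³ = [31×32/2]² = 496² = 246016
∑_{k=32}^{39} k³ = 608400 - 246016 = 362384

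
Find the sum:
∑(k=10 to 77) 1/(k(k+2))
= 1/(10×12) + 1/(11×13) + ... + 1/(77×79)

Partial fractions: 1/(k(k+2)) = (1/2)[1/k - 1/(k+2)]
Telescoping leaves the first two and last two terms:
= (1/2)[1/10 + 1/11 - 1/78 - 1/79]
= 28033/338910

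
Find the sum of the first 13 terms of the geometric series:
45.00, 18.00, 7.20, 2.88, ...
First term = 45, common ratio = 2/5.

Sₙ = a(1 - rⁿ) / (1 - r)
S_13 = 45(1 - (2/5)^13) / (1 - (2/5))
S_13 = 45(1 - (8192/1220703125)) / (3/5)
S_13 = 3662084799/48828125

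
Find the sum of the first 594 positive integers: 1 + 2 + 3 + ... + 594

Formula: ∑k = n(n+1)/2
= 594×595/2
= 353430/2
= 176715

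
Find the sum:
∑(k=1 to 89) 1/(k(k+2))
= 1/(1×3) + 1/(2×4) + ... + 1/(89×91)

Partial fractions: 1/(k(k+2)) = (1/2)[1/k - 1/(k+2)]
Telescoping leaves the first two and last two terms:
= (1/2)[1/1 + 1/2 - 1/90 - 1/91]
= 3026/4095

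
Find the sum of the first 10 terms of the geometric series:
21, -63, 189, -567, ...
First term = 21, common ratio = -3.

Sₙ = a(1 - rⁿ) / (1 - r)
S_10 = 21(1 - (-3)^10) / (1 - (-3))
S_10 = 21(1 - 59049) / (4)
S_10 = -310002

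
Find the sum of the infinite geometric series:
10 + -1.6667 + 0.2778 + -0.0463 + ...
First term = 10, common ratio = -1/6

For |r| < 1, S = a / (1 - r)
S = 10 / (1 - (-1/6))
S = 10 / (7/6)
S = 60/7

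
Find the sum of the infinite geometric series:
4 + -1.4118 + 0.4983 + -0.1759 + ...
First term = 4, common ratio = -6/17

For |r| < 1, S = a / (1 - r)
S = 4 / (1 - (-6/17))
S = 4 / (23/17)
S = 68/23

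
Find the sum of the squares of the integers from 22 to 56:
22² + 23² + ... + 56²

Use ∑_{k=1}^{n} k² = n(n+1)(2n+1)/6, then subtract the first 21 terms.
∑_{k=1}^{56} k² = 56×57×113/6 = 60116
∑_{k=1}^{21} k² = 21×22×43/6 = 3311
∑_{k=22}^{56} k² = 60116 - 3311 = 56805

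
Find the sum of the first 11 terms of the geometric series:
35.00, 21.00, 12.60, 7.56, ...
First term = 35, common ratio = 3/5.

Sₙ = a(1 - rⁿ) / (1 - r)
S_11 = 35(1 - (3/5)^11) / (1 - (3/5))
S_11 = 35(1 - (177147/48828125)) / (2/5)
S_11 = 170278423/1953125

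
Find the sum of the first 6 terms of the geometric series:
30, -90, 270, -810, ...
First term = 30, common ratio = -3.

Sₙ = a(1 - rⁿ) / (1 - r)
S_6 = 30(1 - (-3)^6) / (1 - (-3))
S_6 = 30(1 - 729) / (4)
S_6 = -5460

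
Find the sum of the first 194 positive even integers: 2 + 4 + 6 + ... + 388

Sum of first n even numbers = n(n+1)
= 194×195
= 37830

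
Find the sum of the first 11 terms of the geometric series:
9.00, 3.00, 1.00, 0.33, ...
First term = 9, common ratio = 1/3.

Sₙ = a(1 - rⁿ) / (1 - r)
S_11 = 9(1 - (1/3)^11) / (1 - (1/3))
S_11 = 9(1 - (1/177147)) / (2/3)
S_11 = 88573/6561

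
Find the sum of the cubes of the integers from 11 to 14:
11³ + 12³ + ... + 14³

Use ∑_{k=1}^{n} k³ = [n(n+1)/2]², then subtract the first 10 terms.
∑_{k=1}^{14} k³ = [14×15/2]² = 105² = 11025
∑_{k=1}^{10} k³ = [10×11/2]² = 55² = 3025
∑_{k=11}^{14} k³ = 11025 - 3025 = 8000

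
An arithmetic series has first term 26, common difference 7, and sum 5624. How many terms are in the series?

Using S = n/2 × [2a + (n-1)d]
5624 = n/2 × [2(26) + (n-1)(7)]
5624 = n/2 × [52 + 7n - 7]
11248 = n × [45 + 7n]
7n² + (45)n - 11248 = 0
Discriminant: Δ = (45)² - 4(7)(-11248) = 2025 + 314944 = 316969
√Δ = 563
n = [-(45) + √Δ] / (2·7) = (-45 + 563) / 14 = 518 / 14 = 37
(The negative root is discarded since n must be a positive integer.)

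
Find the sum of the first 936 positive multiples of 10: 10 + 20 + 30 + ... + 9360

Factor out 10: = 10(1 + 2 + ... + 936) = 10 × n(n+1)/2
= 10 × 936×937/2
= 10 × 438516
= 4385160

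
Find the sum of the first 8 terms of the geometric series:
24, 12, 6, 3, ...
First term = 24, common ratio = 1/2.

Sₙ = a(1 - rⁿ) / (1 - r)
S_8 = 24(1 - (1/2)^8) / (1 - (1/2))
S_8 = 24(1 - (1/256)) / (1/2)
S_8 = 765/16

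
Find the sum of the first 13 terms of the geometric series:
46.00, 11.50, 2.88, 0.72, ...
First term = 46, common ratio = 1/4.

Sₙ = a(1 - rⁿ) / (1 - r)
S_13 = 46(1 - (1/4)^13) / (1 - (1/4))
S_13 = 46(1 - (1/67108864)) / (3/4)
S_13 = 514501283/8388608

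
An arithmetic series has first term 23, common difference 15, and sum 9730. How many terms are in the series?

Using S = n/2 × [2a + (n-1)d]
9730 = n/2 × [2(23) + (n-1)(15)]
9730 = n/2 × [46 + 15n - 15]
19460 = n × [31 + 15n]
15n² + (31)n - 19460 = 0
Discriminant: Δ = (31)² - 4(15)(-19460) = 961 + 1167600 = 1168561
√Δ = 1081
n = [-(31) + √Δ] / (2·15) = (-31 + 1081) / 30 = 1050 / 30 = 35
(The negative root is discarded since n must be a positive integer.)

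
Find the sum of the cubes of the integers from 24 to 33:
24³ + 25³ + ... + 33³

Use ∑_{k=1}^{n} k³ = [n(n+1)/2]², then subtract the first 23 terms.
∑_{k=1}^{33} k³ = [33×34/2]² = 561² = 314721
∑_{k=1}^{23} k³ = [23×24/2]² = 276² = 76176
∑_{k=24}^{33} k³ = 314721 - 76176 = 238545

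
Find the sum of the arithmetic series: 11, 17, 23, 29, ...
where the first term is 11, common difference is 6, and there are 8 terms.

Sₙ = n/2 × (first + last)
Last term = a + (n-1)d = 11 + (8-1)×6 = 53
S_8 = 8/2 × (11 + 53)
S_8 = 8/2 × 64 = 256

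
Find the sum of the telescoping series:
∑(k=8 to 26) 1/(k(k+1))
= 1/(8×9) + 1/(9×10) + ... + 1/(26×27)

Partial fractions: 1/(k(k+1)) = 1/k - 1/(k+1)
The series telescopes:
= (1/8 - 1/9) + (1/9 - 1/10) + ... + (1/26 - 1/27)
= 1/8 - 1/27
= 19/216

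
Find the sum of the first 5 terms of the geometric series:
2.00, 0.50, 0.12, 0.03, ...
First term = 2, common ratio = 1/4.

Sₙ = a(1 - rⁿ) / (1 - r)
S_5 = 2(1 - (1/4)^5) / (1 - (1/4))
S_5 = 2(1 - (1/1024)) / (3/4)
S_5 = 341/128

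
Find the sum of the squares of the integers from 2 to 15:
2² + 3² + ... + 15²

Use ∑_{k=1}^{n} k² = n(n+1)(2n+1)/6, then subtract the first 1 terms.
∑_{k=1}^{15} k² = 15×16×31/6 = 1240
∑_{k=1}^{1} k² = 1×2×3/6 = 1
∑_{k=2}^{15} k² = 1240 - 1 = 1239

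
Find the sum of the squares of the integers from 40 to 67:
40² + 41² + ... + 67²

Use ∑_{k=1}^{n} k² = n(n+1)(2n+1)/6, then subtract the first 39 terms.
∑_{k=1}^{67} k² = 67×68×135/6 = 102510
∑_{k=1}^{39} k² = 39×40×79/6 = 20540
∑_{k=40}^{67} k² = 102510 - 20540 = 81970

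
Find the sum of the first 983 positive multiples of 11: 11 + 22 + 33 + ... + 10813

Factor out 11: = 11(1 + 2 + ... + 983) = 11 × n(n+1)/2
= 11 × 983×984/2
= 11 × 483636
= 5319996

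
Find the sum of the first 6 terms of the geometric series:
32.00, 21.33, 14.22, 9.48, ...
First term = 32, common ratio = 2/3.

Sₙ = a(1 - rⁿ) / (1 - r)
S_6 = 32(1 - (2/3)^6) / (1 - (2/3))
S_6 = 32(1 - (64/729)) / (1/3)
S_6 = 21280/243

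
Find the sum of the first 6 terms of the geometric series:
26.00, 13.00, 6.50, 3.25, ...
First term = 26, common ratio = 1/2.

Sₙ = a(1 - rⁿ) / (1 - r)
S_6 = 26(1 - (1/2)^6) / (1 - (1/2))
S_6 = 26(1 - (1/64)) / (1/2)
S_6 = 819/16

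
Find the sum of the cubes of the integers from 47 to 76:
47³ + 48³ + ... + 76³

Use ∑_{k=1}^{n} k³ = [n(n+1)/2]², then subtract the first 46 terms.
∑_{k=1}^{76} k³ = [76×77/2]² = 2926² = 8561476
∑_{k=1}^{46} k³ = [46×47/2]² = 1081² = 1168561
∑_{k=47}^{76} k³ = 8561476 - 1168561 = 7392915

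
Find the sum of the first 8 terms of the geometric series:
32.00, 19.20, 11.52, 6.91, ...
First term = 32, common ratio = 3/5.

Sₙ = a(1 - rⁿ) / (1 - r)
S_8 = 32(1 - (3/5)^8) / (1 - (3/5))
S_8 = 32(1 - (6561/390625)) / (2/5)
S_8 = 6145024/78125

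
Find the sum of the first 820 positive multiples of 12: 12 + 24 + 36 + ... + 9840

Factor out 12: = 12(1 + 2 + ... + 820) = 12 × n(n+1)/2
= 12 × 820×821/2
= 12 × 336610
= 4039320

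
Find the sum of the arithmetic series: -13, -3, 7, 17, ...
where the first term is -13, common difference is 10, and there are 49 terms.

Sₙ = n/2 × (first + last)
Last term = a + (n-1)d = -13 + (49-1)×10 = 467
S_49 = 49/2 × (-13 + 467)
S_49 = 49/2 × 454 = 11123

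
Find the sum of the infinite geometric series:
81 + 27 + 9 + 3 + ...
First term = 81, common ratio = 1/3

For |r| < 1, S = a / (1 - r)
S = 81 / (1 - (1/3))
S = 81 / (2/3)
S = 243/2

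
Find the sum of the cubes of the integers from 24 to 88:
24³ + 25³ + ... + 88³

Use ∑_{k=1}^{n} k³ = [n(n+1)/2]², then subtract the first 23 terms.
∑_{k=1}^{88} k³ = [88×89/2]² = 3916² = 15335056
∑_{k=1}^{23} k³ = [23×24/2]² = 276² = 76176
∑_{k=24}^{88} k³ = 15335056 - 76176 = 15258880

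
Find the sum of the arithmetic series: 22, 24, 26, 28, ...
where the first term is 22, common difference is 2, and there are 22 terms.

Sₙ = n/2 × (first + last)
Last term = a + (n-1)d = 22 + (22-1)×2 = 64
S_22 = 22/2 × (22 + 64)
S_22 = 22/2 × 86 = 946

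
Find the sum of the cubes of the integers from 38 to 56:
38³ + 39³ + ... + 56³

Use ∑_{k=1}^{n} k³ = [n(n+1)/2]², then subtract the first 37 terms.
∑_{k=1}^{56} k³ = [56×57/2]² = 1596² = 2547216
∑_{k=1}^{37} k³ = [37×38/2]² = 703² = 494209
∑_{k=38}^{56} k³ = 2547216 - 494209 = 2053007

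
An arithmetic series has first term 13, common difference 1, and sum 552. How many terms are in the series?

Using S = n/2 × [2a + (n-1)d]
552 = n/2 × [2(13) + (n-1)(1)]
552 = n/2 × [26 + 1n - 1]
1104 = n × [25 + 1n]
1n² + (25)n - 1104 = 0
Discriminant: Δ = (25)² - 4(1)(-1104) = 625 + 4416 = 5041
√Δ = 71
n = [-(25) + √Δ] / (2·1) = (-25 + 71) / 2 = 46 / 2 = 23
(The negative root is discarded since n must be a positive integer.)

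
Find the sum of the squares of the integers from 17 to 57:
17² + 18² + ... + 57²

Use ∑_{k=1}^{n} k² = n(n+1)(2n+1)/6, then subtract the first 16 terms.
∑_{k=1}^{57} k² = 57×58×115/6 = 63365
∑_{k=1}^{16} k² = 16×17×33/6 = 1496
∑_{k=17}^{57} k² = 63365 - 1496 = 61869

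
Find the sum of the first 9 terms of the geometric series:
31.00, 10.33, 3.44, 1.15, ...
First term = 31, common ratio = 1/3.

Sₙ = a(1 - rⁿ) / (1 - r)
S_9 = 31(1 - (1/3)^9) / (1 - (1/3))
S_9 = 31(1 - (1/19683)) / (2/3)
S_9 = 305071/6561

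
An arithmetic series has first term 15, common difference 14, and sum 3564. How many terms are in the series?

Using S = n/2 × [2a + (n-1)d]
3564 = n/2 × [2(15) + (n-1)(14)]
3564 = n/2 × [30 + 14n - 14]
7128 = n × [16 + 14n]
14n² + (16)n - 7128 = 0
Discriminant: Δ = (16)² - 4(14)(-7128) = 256 + 399168 = 399424
√Δ = 632
n = [-(16) + √Δ] / (2·14) = (-16 + 632) / 28 = 616 / 28 = 22
(The negative root is discarded since n must be a positive integer.)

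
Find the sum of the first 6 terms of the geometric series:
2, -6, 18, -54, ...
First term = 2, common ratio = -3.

Sₙ = a(1 - rⁿ) / (1 - r)
S_6 = 2(1 - (-3)^6) / (1 - (-3))
S_6 = 2(1 - 729) / (4)
S_6 = -364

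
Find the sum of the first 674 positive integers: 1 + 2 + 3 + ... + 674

Formula: ∑k = n(n+1)/2
= 674×675/2
= 454950/2
= 227475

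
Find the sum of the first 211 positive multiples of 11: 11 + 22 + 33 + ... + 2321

Factor out 11: = 11(1 + 2 + ... + 211) = 11 × n(n+1)/2
= 11 × 211×212/2
= 11 × 22366
= 246026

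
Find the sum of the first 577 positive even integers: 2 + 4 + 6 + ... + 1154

Sum of first n even numbers = n(n+1)
= 577×578
= 333506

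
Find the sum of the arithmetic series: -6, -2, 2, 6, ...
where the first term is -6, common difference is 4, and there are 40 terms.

Sₙ = n/2 × (first + last)
Last term = a + (n-1)d = -6 + (40-1)×4 = 150
S_40 = 40/2 × (-6 + 150)
S_40 = 40/2 × 144 = 2880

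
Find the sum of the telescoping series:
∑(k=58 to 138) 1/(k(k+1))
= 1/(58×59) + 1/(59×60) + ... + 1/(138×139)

Partial fractions: 1/(k(k+1)) = 1/k - 1/(k+1)
The series telescopes:
= (1/58 - 1/59) + (1/59 - 1/60) + ... + (1/138 - 1/139)
= 1/58 - 1/139
= 81/8062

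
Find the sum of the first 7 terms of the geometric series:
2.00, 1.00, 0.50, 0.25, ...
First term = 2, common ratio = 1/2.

Sₙ = a(1 - rⁿ) / (1 - r)
S_7 = 2(1 - (1/2)^7) / (1 - (1/2))
S_7 = 2(1 - (1/128)) / (1/2)
S_7 = 127/32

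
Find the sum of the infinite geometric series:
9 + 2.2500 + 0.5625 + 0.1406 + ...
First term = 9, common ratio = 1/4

For |r| < 1, S = a / (1 - r)
S = 9 / (1 - (1/4))
S = 9 / (3/4)
S = 12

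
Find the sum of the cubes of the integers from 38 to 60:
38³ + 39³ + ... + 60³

Use ∑_{k=1}^{n} k³ = [n(n+1)/2]², then subtract the first 37 terms.
∑_{k=1}^{60} k³ = [60×61/2]² = 1830² = 3348900
∑_{k=1}^{37} k³ = [37×38/2]² = 703² = 494209
∑_{k=38}^{60} k³ = 3348900 - 494209 = 2854691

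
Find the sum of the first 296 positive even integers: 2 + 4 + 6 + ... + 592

Sum of first n even numbers = n(n+1)
= 296×297
= 87912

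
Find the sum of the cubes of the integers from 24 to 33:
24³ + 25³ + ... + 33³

Use ∑_{k=1}^{n} k³ = [n(n+1)/2]², then subtract the first 23 terms.
∑_{k=1}^{33} k³ = [33×34/2]² = 561² = 314721
∑_{k=1}^{23} k³ = [23×24/2]² = 276² = 76176
∑_{k=24}^{33} k³ = 314721 - 76176 = 238545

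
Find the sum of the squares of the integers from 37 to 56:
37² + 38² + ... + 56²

Use ∑_{k=1}^{n} k² = n(n+1)(2n+1)/6, then subtract the first 36 terms.
∑_{k=1}^{56} k² = 56×57×113/6 = 60116
∑_{k=1}^{36} k² = 36×37×73/6 = 16206
∑_{k=37}^{56} k² = 60116 - 16206 = 43910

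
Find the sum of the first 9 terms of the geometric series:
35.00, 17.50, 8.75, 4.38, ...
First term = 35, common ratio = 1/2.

Sₙ = a(1 - rⁿ) / (1 - r)
S_9 = 35(1 - (1/2)^9) / (1 - (1/2))
S_9 = 35(1 - (1/512)) / (1/2)
S_9 = 17885/256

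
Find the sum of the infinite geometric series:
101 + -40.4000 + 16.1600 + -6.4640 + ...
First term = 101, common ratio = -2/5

For |r| < 1, S = a / (1 - r)
S = 101 / (1 - (-2/5))
S = 101 / (7/5)
S = 505/7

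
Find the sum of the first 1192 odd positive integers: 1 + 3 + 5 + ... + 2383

Sum of first n odd numbers = n²
= 1192²
= 1420864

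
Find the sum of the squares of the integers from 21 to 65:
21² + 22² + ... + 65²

Use ∑_{k=1}^{n} k² = n(n+1)(2n+1)/6, then subtract the first 20 terms.
∑_{k=1}^{65} k² = 65×66×131/6 = 93665
∑_{k=1}^{20} k² = 20×21×41/6 = 2870
∑_{k=21}^{65} k² = 93665 - 2870 = 90795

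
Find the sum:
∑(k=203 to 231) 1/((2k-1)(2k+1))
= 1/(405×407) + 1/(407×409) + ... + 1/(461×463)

Partial fractions: 1/((2k-1)(2k+1)) = (1/2)[1/(2k-1) - 1/(2k+1)]
The series telescopes:
= (1/2)[1/405 - 1/463]
= 29/187515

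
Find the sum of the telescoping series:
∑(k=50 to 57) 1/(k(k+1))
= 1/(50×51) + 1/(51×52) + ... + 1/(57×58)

Partial fractions: 1/(k(k+1)) = 1/k - 1/(k+1)
The series telescopes:
= (1/50 - 1/51) + (1/51 - 1/52) + ... + (1/57 - 1/58)
= 1/50 - 1/58
= 2/725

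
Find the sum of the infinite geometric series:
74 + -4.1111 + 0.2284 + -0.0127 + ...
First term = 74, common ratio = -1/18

For |r| < 1, S = a / (1 - r)
S = 74 / (1 - (-1/18))
S = 74 / (19/18)
S = 1332/19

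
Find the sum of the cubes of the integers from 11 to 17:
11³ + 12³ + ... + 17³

Use ∑_{k=1}^{n} k³ = [n(n+1)/2]², then subtract the first 10 terms.
∑_{k=1}^{17} k³ = [17×18/2]² = 153² = 23409
∑_{k=1}^{10} k³ = [10×11/2]² = 55² = 3025
∑_{k=11}^{17} k³ = 23409 - 3025 = 20384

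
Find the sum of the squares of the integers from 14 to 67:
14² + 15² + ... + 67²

Use ∑_{k=1}^{n} k² = n(n+1)(2n+1)/6, then subtract the first 13 terms.
∑_{k=1}^{67} k² = 67×68×135/6 = 102510
∑_{k=1}^{13} k² = 13×14×27/6 = 819
∑_{k=14}^{67} k² = 102510 - 819 = 101691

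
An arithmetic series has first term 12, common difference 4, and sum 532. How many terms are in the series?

Using S = n/2 × [2a + (n-1)d]
532 = n/2 × [2(12) + (n-1)(4)]
532 = n/2 × [24 + 4n - 4]
1064 = n × [20 + 4n]
4n² + (20)n - 1064 = 0
Discriminant: Δ = (20)² - 4(4)(-1064) = 400 + 17024 = 17424
√Δ = 132
n = [-(20) + √Δ] / (2·4) = (-20 + 132) / 8 = 112 / 8 = 14
(The negative root is discarded since n must be a positive integer.)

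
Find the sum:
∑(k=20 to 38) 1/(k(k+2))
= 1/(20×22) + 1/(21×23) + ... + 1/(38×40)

Partial fractions: 1/(k(k+2)) = (1/2)[1/k - 1/(k+2)]
Telescoping leaves the first two and last two terms:
= (1/2)[1/20 + 1/21 - 1/39 - 1/40]
= 171/7280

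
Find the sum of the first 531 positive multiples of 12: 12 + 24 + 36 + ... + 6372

Factor out 12: = 12(1 + 2 + ... + 531) = 12 × n(n+1)/2
= 12 × 531×532/2
= 12 × 141246
= 1694952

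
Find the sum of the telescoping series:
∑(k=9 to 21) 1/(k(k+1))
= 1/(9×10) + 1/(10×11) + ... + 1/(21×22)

Partial fractions: 1/(k(k+1)) = 1/k - 1/(k+1)
The series telescopes:
= (1/9 - 1/10) + (1/10 - 1/11) + ... + (1/21 - 1/22)
= 1/9 - 1/22
= 13/198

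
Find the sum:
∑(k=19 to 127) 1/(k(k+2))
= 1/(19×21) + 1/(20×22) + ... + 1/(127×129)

Partial fractions: 1/(k(k+2)) = (1/2)[1/k - 1/(k+2)]
Telescoping leaves the first two and last two terms:
= (1/2)[1/19 + 1/20 - 1/128 - 1/129]
= 136577/3137280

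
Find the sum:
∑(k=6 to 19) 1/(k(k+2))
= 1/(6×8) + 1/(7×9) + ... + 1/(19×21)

Partial fractions: 1/(k(k+2)) = (1/2)[1/k - 1/(k+2)]
Telescoping leaves the first two and last two terms:
= (1/2)[1/6 + 1/7 - 1/20 - 1/21]
= 89/840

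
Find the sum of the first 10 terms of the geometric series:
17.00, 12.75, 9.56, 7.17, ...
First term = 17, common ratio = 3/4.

Sₙ = a(1 - rⁿ) / (1 - r)
S_10 = 17(1 - (3/4)^10) / (1 - (3/4))
S_10 = 17(1 - (59049/1048576)) / (1/4)
S_10 = 16821959/262144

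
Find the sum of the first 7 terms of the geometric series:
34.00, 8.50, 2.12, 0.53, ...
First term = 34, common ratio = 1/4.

Sₙ = a(1 - rⁿ) / (1 - r)
S_7 = 34(1 - (1/4)^7) / (1 - (1/4))
S_7 = 34(1 - (1/16384)) / (3/4)
S_7 = 92837/2048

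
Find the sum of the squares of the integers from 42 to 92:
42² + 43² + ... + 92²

Use ∑_{k=1}^{n} k² = n(n+1)(2n+1)/6, then subtract the first 41 terms.
∑_{k=1}^{92} k² = 92×93×185/6 = 263810
∑_{k=1}^{41} k² = 41×42×83/6 = 23821
∑_{k=42}^{92} k² = 263810 - 23821 = 239989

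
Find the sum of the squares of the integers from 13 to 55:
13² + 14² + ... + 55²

Use ∑_{k=1}^{n} k² = n(n+1)(2n+1)/6, then subtract the first 12 terms.
∑_{k=1}^{55} k² = 55×56×111/6 = 56980
∑_{k=1}^{12} k² = 12×13×25/6 = 650
∑_{k=13}^{55} k² = 56980 - 650 = 56330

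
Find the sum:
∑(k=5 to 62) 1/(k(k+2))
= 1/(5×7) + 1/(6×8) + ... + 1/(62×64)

Partial fractions: 1/(k(k+2)) = (1/2)[1/k - 1/(k+2)]
Telescoping leaves the first two and last two terms:
= (1/2)[1/5 + 1/6 - 1/63 - 1/64]
= 6757/40320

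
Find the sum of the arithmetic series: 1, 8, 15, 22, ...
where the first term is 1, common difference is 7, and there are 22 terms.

Sₙ = n/2 × (first + last)
Last term = a + (n-1)d = 1 + (22-1)×7 = 148
S_22 = 22/2 × (1 + 148)
S_22 = 22/2 × 149 = 1639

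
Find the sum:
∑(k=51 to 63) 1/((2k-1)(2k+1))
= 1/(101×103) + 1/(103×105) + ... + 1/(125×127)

Partial fractions: 1/((2k-1)(2k+1)) = (1/2)[1/(2k-1) - 1/(2k+1)]
The series telescopes:
= (1/2)[1/101 - 1/127]
= 13/12827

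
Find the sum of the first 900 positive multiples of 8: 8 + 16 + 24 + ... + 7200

Factor out 8: = 8(1 + 2 + ... + 900) = 8 × n(n+1)/2
= 8 × 900×901/2
= 8 × 405450
= 3243600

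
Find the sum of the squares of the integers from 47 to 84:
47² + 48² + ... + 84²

Use ∑_{k=1}^{n} k² = n(n+1)(2n+1)/6, then subtract the first 46 terms.
∑_{k=1}^{84} k² = 84×85×169/6 = 201110
∑_{k=1}^{46} k² = 46×47×93/6 = 33511
∑_{k=47}^{84} k² = 201110 - 33511 = 167599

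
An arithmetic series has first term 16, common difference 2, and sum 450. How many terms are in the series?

Using S = n/2 × [2a + (n-1)d]
450 = n/2 × [2(16) + (n-1)(2)]
450 = n/2 × [32 + 2n - 2]
900 = n × [30 + 2n]
2n² + (30)n - 900 = 0
Discriminant: Δ = (30)² - 4(2)(-900) = 900 + 7200 = 8100
√Δ = 90
n = [-(30) + √Δ] / (2·2) = (-30 + 90) / 4 = 60 / 4 = 15
(The negative root is discarded since n must be a positive integer.)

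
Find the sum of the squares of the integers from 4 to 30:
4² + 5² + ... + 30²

Use ∑_{k=1}^{n} k² = n(n+1)(2n+1)/6, then subtract the first 3 terms.
∑_{k=1}^{30} k² = 30×31×61/6 = 9455
∑_{k=1}^{3} k² = 3×4×7/6 = 14
∑_{k=4}^{30} k² = 9455 - 14 = 9441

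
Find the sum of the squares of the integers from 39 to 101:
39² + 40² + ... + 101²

Use ∑_{k=1}^{n} k² = n(n+1)(2n+1)/6, then subtract the first 38 terms.
∑_{k=1}^{101} k² = 101×102×203/6 = 348551
∑_{k=1}^{38} k² = 38×39×77/6 = 19019
∑_{k=39}^{101} k² = 348551 - 19019 = 329532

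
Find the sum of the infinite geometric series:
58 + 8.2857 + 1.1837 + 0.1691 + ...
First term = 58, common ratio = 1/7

For |r| < 1, S = a / (1 - r)
S = 58 / (1 - (1/7))
S = 58 / (6/7)
S = 203/3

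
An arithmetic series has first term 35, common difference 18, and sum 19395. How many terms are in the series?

Using S = n/2 × [2a + (n-1)d]
19395 = n/2 × [2(35) + (n-1)(18)]
19395 = n/2 × [70 + 18n - 18]
38790 = n × [52 + 18n]
18n² + (52)n - 38790 = 0
Discriminant: Δ = (52)² - 4(18)(-38790) = 2704 + 2792880 = 2795584
√Δ = 1672
n = [-(52) + √Δ] / (2·18) = (-52 + 1672) / 36 = 1620 / 36 = 45
(The negative root is discarded since n must be a positive integer.)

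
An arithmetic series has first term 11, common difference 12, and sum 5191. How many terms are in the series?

Using S = n/2 × [2a + (n-1)d]
5191 = n/2 × [2(11) + (n-1)(12)]
5191 = n/2 × [22 + 12n - 12]
10382 = n × [10 + 12n]
12n² + (10)n - 10382 = 0
Discriminant: Δ = (10)² - 4(12)(-10382) = 100 + 498336 = 498436
√Δ = 706
n = [-(10) + √Δ] / (2·12) = (-10 + 706) / 24 = 696 / 24 = 29
(The negative root is discarded since n must be a positive integer.)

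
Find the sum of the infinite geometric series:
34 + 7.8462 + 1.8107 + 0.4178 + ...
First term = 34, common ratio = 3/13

For |r| < 1, S = a / (1 - r)
S = 34 / (1 - (3/13))
S = 34 / (10/13)
S = 221/5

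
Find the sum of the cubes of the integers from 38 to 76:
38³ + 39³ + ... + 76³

Use ∑_{k=1}^{n} k³ = [n(n+1)/2]², then subtract the first 37 terms.
∑_{k=1}^{76} k³ = [76×77/2]² = 2926² = 8561476
∑_{k=1}^{37} k³ = [37×38/2]² = 703² = 494209
∑_{k=38}^{76} k³ = 8561476 - 494209 = 8067267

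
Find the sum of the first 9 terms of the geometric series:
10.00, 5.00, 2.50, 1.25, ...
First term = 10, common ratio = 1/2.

Sₙ = a(1 - rⁿ) / (1 - r)
S_9 = 10(1 - (1/2)^9) / (1 - (1/2))
S_9 = 10(1 - (1/512)) / (1/2)
S_9 = 2555/128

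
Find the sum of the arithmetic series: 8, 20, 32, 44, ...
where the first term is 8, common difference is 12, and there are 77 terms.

Sₙ = n/2 × (first + last)
Last term = a + (n-1)d = 8 + (77-1)×12 = 920
S_77 = 77/2 × (8 + 920)
S_77 = 77/2 × 928 = 35728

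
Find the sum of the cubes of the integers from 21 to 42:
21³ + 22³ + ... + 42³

Use ∑_{k=1}^{n} k³ = [n(n+1)/2]², then subtract the first 20 terms.
∑_{k=1}^{42} k³ = [42×43/2]² = 903² = 815409
∑_{k=1}^{20} k³ = [20×21/2]² = 210² = 44100
∑_{k=21}^{42} k³ = 815409 - 44100 = 771309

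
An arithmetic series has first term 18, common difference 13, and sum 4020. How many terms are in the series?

Using S = n/2 × [2a + (n-1)d]
4020 = n/2 × [2(18) + (n-1)(13)]
4020 = n/2 × [36 + 13n - 13]
8040 = n × [23 + 13n]
13n² + (23)n - 8040 = 0
Discriminant: Δ = (23)² - 4(13)(-8040) = 529 + 418080 = 418609
√Δ = 647
n = [-(23) + √Δ] / (2·13) = (-23 + 647) / 26 = 624 / 26 = 24
(The negative root is discarded since n must be a positive integer.)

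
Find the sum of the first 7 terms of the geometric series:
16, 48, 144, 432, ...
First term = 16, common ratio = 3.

Sₙ = a(1 - rⁿ) / (1 - r)
S_7 = 16(1 - 3^7) / (1 - 3)
S_7 = 16(1 - 2187) / (-2)
S_7 = 17488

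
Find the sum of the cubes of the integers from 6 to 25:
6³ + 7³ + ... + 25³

Use ∑_{k=1}^{n} k³ = [n(n+1)/2]², then subtract the first 5 terms.
∑_{k=1}^{25} k³ = [25×26/2]² = 325² = 105625
∑_{k=1}^{5} k³ = [5×6/2]² = 15² = 225
∑_{k=6}^{25} k³ = 105625 - 225 = 105400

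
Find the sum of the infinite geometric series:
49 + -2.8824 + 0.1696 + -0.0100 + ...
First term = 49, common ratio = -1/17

For |r| < 1, S = a / (1 - r)
S = 49 / (1 - (-1/17))
S = 49 / (18/17)
S = 833/18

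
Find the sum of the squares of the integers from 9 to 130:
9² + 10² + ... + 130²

Use ∑_{k=1}^{n} k² = n(n+1)(2n+1)/6, then subtract the first 8 terms.
∑_{k=1}^{130} k² = 130×131×261/6 = 740805
∑_{k=1}^{8} k² = 8×9×17/6 = 204
∑_{k=9}^{130} k² = 740805 - 204 = 740601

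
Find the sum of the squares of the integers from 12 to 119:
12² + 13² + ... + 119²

Use ∑_{k=1}^{n} k² = n(n+1)(2n+1)/6, then subtract the first 11 terms.
∑_{k=1}^{119} k² = 119×120×239/6 = 568820
∑_{k=1}^{11} k² = 11×12×23/6 = 506
∑_{k=12}^{119} k² = 568820 - 506 = 568314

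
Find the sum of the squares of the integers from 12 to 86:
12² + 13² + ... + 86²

Use ∑_{k=1}^{n} k² = n(n+1)(2n+1)/6, then subtract the first 11 terms.
∑_{k=1}^{86} k² = 86×87×173/6 = 215731
∑_{k=1}^{11} k² = 11×12×23/6 = 506
∑_{k=12}^{86} k² = 215731 - 506 = 215225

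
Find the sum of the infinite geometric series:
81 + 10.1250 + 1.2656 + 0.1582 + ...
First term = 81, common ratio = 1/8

For |r| < 1, S = a / (1 - r)
S = 81 / (1 - (1/8))
S = 81 / (7/8)
S = 648/7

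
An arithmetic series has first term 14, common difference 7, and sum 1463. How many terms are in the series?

Using S = n/2 × [2a + (n-1)d]
1463 = n/2 × [2(14) + (n-1)(7)]
1463 = n/2 × [28 + 7n - 7]
2926 = n × [21 + 7n]
7n² + (21)n - 2926 = 0
Discriminant: Δ = (21)² - 4(7)(-2926) = 441 + 81928 = 82369
√Δ = 287
n = [-(21) + √Δ] / (2·7) = (-21 + 287) / 14 = 266 / 14 = 19
(The negative root is discarded since n must be a positive integer.)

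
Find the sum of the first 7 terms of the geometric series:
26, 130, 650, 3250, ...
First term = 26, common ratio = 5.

Sₙ = a(1 - rⁿ) / (1 - r)
S_7 = 26(1 - 5^7) / (1 - 5)
S_7 = 26(1 - 78125) / (-4)
S_7 = 507806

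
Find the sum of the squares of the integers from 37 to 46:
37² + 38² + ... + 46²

Use ∑_{k=1}^{n} k² = n(n+1)(2n+1)/6, then subtract the first 36 terms.
∑_{k=1}^{46} k² = 46×47×93/6 = 33511
∑_{k=1}^{36} k² = 36×37×73/6 = 16206
∑_{k=37}^{46} k² = 33511 - 16206 = 17305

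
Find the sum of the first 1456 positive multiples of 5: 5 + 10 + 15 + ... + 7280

Factor out 5: = 5(1 + 2 + ... + 1456) = 5 × n(n+1)/2
= 5 × 1456×1457/2
= 5 × 1060696
= 5303480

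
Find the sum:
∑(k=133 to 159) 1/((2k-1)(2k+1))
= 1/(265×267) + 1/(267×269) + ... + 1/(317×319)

Partial fractions: 1/((2k-1)(2k+1)) = (1/2)[1/(2k-1) - 1/(2k+1)]
The series telescopes:
= (1/2)[1/265 - 1/319]
= 27/84535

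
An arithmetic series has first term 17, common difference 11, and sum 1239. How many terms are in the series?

Using S = n/2 × [2a + (n-1)d]
1239 = n/2 × [2(17) + (n-1)(11)]
1239 = n/2 × [34 + 11n - 11]
2478 = n × [23 + 11n]
11n² + (23)n - 2478 = 0
Discriminant: Δ = (23)² - 4(11)(-2478) = 529 + 109032 = 109561
√Δ = 331
n = [-(23) + √Δ] / (2·11) = (-23 + 331) / 22 = 308 / 22 = 14
(The negative root is discarded since n must be a positive integer.)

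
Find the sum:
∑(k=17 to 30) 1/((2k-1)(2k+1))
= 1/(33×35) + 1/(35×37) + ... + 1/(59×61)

Partial fractions: 1/((2k-1)(2k+1)) = (1/2)[1/(2k-1) - 1/(2k+1)]
The series telescopes:
= (1/2)[1/33 - 1/61]
= 14/2013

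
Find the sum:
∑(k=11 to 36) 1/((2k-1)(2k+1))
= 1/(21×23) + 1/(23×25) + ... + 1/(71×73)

Partial fractions: 1/((2k-1)(2k+1)) = (1/2)[1/(2k-1) - 1/(2k+1)]
The series telescopes:
= (1/2)[1/21 - 1/73]
= 26/1533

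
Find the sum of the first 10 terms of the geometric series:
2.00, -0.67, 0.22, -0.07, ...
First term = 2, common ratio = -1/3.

Sₙ = a(1 - rⁿ) / (1 - r)
S_10 = 2(1 - (-1/3)^10) / (1 - (-1/3))
S_10 = 2(1 - (1/59049)) / (4/3)
S_10 = 29524/19683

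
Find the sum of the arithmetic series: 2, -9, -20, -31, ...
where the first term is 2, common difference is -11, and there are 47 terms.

Sₙ = n/2 × (first + last)
Last term = a + (n-1)d = 2 + (47-1)×(-11) = -504
S_47 = 47/2 × (2 + (-504))
S_47 = 47/2 × (-502) = -11797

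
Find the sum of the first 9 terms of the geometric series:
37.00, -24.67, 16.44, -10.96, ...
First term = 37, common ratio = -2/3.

Sₙ = a(1 - rⁿ) / (1 - r)
S_9 = 37(1 - (-2/3)^9) / (1 - (-2/3))
S_9 = 37(1 - (-512/19683)) / (5/3)
S_9 = 149443/6561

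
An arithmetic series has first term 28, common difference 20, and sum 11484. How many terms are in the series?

Using S = n/2 × [2a + (n-1)d]
11484 = n/2 × [2(28) + (n-1)(20)]
11484 = n/2 × [56 + 20n - 20]
22968 = n × [36 + 20n]
20n² + (36)n - 22968 = 0
Discriminant: Δ = (36)² - 4(20)(-22968) = 1296 + 1837440 = 1838736
√Δ = 1356
n = [-(36) + √Δ] / (2·20) = (-36 + 1356) / 40 = 1320 / 40 = 33
(The negative root is discarded since n must be a positive integer.)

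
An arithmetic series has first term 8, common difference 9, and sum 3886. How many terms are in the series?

Using S = n/2 × [2a + (n-1)d]
3886 = n/2 × [2(8) + (n-1)(9)]
3886 = n/2 × [16 + 9n - 9]
7772 = n × [7 + 9n]
9n² + (7)n - 7772 = 0
Discriminant: Δ = (7)² - 4(9)(-7772) = 49 + 279792 = 279841
√Δ = 529
n = [-(7) + √Δ] / (2·9) = (-7 + 529) / 18 = 522 / 18 = 29
(The negative root is discarded since n must be a positive integer.)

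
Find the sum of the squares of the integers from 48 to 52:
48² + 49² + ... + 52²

Use ∑_{k=1}^{n} k² = n(n+1)(2n+1)/6, then subtract the first 47 terms.
∑_{k=1}^{52} k² = 52×53×105/6 = 48230
∑_{k=1}^{47} k² = 47×48×95/6 = 35720
∑_{k=48}^{52} k² = 48230 - 35720 = 12510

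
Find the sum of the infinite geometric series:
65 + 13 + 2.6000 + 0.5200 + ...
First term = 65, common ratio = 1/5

For |r| < 1, S = a / (1 - r)
S = 65 / (1 - (1/5))
S = 65 / (4/5)
S = 325/4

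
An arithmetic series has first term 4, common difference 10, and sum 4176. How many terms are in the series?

Using S = n/2 × [2a + (n-1)d]
4176 = n/2 × [2(4) + (n-1)(10)]
4176 = n/2 × [8 + 10n - 10]
8352 = n × [-2 + 10n]
10n² + (-2)n - 8352 = 0
Discriminant: Δ = (-2)² - 4(10)(-8352) = 4 + 334080 = 334084
√Δ = 578
n = [-(-2) + √Δ] / (2·10) = (2 + 578) / 20 = 580 / 20 = 29
(The negative root is discarded since n must be a positive integer.)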